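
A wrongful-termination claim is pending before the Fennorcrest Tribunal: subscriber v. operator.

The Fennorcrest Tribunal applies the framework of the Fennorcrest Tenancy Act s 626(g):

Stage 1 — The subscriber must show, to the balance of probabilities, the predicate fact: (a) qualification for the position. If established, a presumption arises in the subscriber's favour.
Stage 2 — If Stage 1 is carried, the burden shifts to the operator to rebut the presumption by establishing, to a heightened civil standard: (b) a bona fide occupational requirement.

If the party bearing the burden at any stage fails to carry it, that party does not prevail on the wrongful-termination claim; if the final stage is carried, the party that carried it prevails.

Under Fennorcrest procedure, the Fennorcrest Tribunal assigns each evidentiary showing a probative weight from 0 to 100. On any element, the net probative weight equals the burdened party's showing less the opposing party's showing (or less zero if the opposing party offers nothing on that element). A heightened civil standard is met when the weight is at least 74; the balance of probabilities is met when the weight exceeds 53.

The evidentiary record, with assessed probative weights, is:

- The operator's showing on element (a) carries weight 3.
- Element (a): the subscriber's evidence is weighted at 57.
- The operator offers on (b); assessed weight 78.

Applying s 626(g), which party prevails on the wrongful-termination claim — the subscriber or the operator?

operator

Stage 1 (subscriber, the balance of probabilities, weight exceeds 53): (a) net 57−3=54 > 53 — meets.
  The subscriber carries Stage 1; the operator now bears the burden.
Stage 2 (operator, a heightened civil standard, weight is at least 74): (b) 78 ≥ 74 — meets.
  The operator carries the last stage.
Every stage carried; the operator prevails.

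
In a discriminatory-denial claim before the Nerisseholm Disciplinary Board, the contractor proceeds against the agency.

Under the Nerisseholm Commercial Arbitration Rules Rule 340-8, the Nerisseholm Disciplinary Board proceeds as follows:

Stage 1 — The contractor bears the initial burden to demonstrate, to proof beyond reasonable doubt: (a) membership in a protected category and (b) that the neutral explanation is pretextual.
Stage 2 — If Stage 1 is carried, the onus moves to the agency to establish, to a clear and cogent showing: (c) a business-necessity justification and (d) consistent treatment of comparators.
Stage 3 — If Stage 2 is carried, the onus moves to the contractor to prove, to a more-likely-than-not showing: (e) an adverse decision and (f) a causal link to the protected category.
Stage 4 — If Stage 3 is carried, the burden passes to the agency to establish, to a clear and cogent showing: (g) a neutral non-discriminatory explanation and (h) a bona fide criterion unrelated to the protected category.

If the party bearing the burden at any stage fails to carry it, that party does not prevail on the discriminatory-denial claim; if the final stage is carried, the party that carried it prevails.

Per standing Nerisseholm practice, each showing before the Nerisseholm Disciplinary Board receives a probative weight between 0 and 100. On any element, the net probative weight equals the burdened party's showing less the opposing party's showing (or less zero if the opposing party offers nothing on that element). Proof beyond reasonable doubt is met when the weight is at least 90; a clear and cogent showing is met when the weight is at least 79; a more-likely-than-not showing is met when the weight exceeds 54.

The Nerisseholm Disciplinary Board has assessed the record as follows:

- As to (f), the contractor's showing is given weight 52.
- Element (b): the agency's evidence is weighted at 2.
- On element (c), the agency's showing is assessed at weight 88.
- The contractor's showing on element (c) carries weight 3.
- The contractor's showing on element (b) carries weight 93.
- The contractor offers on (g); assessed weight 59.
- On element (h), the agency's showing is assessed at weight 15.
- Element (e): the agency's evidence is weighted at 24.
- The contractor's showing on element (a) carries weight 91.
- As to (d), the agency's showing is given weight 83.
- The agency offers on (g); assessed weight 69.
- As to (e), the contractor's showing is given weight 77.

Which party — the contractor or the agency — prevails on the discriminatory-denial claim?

agency

Stage 1 — burden on contractor; standard: proof beyond reasonable doubt (weight is at least 90).
    (a): 91 ≥ 90 [met]
    (b): 93 − 2 = 91 ≥ 90 [met]
  All elements met. The burden passes to the agency.
Stage 2 — burden on agency; standard: a clear and cogent showing (weight is at least 79).
    (c): 88 − 3 = 85 ≥ 79 [met]
    (d): 83 ≥ 79 [met]
  The agency carries Stage 2; the contractor now bears the burden.
Stage 3 — burden on contractor; standard: a more-likely-than-not showing (weight exceeds 54).
    (e): 77 − 24 = 53 ≤ 54 [not met]
    (f): 52 ≤ 54 [not met]
  Not every element is met, so the contractor fails to carry Stage 3.
The analysis ends at Stage 3; the agency prevails.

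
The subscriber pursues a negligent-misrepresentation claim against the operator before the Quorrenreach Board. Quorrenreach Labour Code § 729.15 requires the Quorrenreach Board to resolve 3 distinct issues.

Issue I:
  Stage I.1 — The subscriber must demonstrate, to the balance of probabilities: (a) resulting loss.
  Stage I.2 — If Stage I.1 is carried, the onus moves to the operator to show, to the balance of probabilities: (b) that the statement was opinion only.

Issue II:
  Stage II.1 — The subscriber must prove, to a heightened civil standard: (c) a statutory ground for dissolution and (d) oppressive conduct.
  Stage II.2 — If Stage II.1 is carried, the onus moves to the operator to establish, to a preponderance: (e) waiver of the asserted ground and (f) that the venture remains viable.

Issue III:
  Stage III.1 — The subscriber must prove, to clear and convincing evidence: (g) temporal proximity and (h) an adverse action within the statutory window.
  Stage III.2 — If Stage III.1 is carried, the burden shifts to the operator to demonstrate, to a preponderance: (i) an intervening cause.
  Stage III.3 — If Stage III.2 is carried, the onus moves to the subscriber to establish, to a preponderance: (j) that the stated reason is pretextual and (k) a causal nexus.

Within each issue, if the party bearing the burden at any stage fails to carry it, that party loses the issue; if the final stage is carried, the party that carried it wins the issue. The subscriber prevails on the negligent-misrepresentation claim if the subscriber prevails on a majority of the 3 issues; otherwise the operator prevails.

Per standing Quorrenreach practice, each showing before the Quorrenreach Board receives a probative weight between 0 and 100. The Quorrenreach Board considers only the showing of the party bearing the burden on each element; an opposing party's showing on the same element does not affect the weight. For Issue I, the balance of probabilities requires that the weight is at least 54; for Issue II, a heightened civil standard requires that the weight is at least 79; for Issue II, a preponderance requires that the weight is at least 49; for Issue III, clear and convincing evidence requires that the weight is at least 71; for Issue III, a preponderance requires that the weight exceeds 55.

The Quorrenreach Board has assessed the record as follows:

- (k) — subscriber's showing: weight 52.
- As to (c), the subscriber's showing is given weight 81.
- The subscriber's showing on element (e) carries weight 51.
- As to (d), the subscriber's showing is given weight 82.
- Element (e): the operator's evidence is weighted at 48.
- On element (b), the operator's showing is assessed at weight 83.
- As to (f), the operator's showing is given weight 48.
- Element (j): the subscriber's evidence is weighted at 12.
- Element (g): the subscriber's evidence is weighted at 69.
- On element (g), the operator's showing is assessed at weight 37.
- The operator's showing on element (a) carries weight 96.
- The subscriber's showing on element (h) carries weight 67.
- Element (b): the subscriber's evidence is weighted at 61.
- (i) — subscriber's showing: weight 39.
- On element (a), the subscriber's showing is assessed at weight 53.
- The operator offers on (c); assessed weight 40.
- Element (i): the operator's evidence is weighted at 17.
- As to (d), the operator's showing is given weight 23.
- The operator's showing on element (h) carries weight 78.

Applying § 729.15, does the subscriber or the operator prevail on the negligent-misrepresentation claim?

— Issue I —
At Stage I.1 the subscriber must meet the balance of probabilities (weight is at least 54): on (a) the weight is 53 (the operator's 96 is given no effect), < 54, so (a) does not meet the standard.
  The subscriber does not carry Stage I.1.
The analysis ends at Stage I.1; the operator prevails on this issue.
— Issue II —
At Stage II.1 the subscriber must meet a heightened civil standard (weight is at least 79): on (c) the weight is 81 (the operator's 40 is given no effect), ≥ 79, so (c) meets the standard; on (d) the weight is 82 (the operator's 23 is given no effect), ≥ 79, so (d) meets the standard.
  Stage II.1 is satisfied; the onus moves to the operator.
At Stage II.2 the operator must meet a preponderance (weight is at least 49): on (e) the weight is 48 (the subscriber's 51 is given no effect), < 49, so (e) does not meet the standard; on (f) the weight is 48, < 49, so (f) does not meet the standard.
  Stage II.2 not carried; the operator fails its burden.
The analysis ends at Stage II.2; the subscriber prevails on this issue.
— Issue III —
Stage III.1 (subscriber, clear and convincing evidence, weight is at least 71): (g) 69 (operator's 37 disregarded) < 71 — fails; (h) 67 (operator's 78 disregarded) < 71 — fails.
  Stage III.1 not carried; the subscriber fails its burden.
So the operator prevails on this issue.
Per-issue: Issue I → operator; Issue II → subscriber; Issue III → operator. The subscriber must prevail on a majority of issues; overall, the operator prevails.

operator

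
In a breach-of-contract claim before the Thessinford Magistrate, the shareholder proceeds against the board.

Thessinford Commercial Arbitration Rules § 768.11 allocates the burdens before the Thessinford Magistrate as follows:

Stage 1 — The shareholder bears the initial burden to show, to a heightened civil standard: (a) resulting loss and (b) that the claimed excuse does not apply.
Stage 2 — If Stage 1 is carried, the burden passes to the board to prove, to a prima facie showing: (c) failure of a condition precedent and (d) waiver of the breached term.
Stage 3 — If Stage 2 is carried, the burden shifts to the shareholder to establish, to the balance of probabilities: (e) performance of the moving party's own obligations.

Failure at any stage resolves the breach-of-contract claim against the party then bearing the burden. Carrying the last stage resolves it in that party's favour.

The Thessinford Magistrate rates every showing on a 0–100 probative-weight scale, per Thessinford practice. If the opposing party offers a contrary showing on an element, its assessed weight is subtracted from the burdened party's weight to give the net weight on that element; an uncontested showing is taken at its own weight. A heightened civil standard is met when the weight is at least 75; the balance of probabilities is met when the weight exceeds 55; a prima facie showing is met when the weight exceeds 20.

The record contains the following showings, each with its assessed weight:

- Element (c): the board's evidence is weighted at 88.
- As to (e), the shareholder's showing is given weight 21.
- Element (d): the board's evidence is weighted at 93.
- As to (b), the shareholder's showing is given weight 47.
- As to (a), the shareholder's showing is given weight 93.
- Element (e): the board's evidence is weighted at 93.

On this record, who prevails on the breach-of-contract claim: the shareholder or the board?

Stage 1 (shareholder, a heightened civil standard, weight is at least 75): (a) 93 ≥ 75 — meets; (b) 47 < 75 — fails.
  The shareholder does not carry Stage 1.
The board prevails.

board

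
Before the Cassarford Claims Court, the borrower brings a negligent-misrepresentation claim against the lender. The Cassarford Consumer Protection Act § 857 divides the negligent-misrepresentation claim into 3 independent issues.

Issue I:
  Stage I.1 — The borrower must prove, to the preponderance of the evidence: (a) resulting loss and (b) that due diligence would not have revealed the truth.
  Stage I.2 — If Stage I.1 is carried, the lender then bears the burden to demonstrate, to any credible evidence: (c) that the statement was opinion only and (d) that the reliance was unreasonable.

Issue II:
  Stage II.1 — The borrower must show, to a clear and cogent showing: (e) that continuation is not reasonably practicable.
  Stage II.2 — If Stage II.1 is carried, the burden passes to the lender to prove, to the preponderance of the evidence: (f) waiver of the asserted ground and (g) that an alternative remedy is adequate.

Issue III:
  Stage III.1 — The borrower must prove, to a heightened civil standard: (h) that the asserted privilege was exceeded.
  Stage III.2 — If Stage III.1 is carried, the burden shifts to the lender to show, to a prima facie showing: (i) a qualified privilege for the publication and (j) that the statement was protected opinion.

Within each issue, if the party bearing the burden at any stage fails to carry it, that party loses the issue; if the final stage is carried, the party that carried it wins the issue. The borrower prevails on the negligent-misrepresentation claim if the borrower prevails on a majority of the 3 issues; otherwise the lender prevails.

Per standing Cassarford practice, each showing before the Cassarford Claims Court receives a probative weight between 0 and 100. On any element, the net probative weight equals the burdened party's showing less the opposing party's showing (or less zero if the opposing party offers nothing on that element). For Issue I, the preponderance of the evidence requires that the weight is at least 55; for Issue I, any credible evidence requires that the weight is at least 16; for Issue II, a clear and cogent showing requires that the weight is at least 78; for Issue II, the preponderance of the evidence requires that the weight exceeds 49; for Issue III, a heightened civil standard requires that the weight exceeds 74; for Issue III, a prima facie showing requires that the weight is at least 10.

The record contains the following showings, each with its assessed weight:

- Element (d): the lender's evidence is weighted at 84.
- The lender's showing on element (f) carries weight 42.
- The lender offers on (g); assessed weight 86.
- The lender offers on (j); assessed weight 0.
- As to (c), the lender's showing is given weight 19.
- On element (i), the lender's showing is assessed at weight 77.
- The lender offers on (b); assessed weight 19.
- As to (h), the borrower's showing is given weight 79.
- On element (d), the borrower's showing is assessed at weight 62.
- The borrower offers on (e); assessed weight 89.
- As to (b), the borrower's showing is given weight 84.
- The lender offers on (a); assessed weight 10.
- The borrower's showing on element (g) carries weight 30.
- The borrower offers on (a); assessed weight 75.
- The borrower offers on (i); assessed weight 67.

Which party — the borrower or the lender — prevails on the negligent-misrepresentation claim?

— Issue I —
At Stage I.1 the borrower must meet the preponderance of the evidence (weight is at least 55): on (a) the weight is 75 less the opposing 10 gives net 65, which does reach 55, so (a) meets the standard; on (b) the weight is 84 less the opposing 19 gives net 65, which does reach 55, so (b) meets the standard.
  Stage I.1 is satisfied; the onus moves to the lender.
At Stage I.2 the lender must meet any credible evidence (weight is at least 16): on (c) the weight is 19, ≥ 16, so (c) meets the standard; on (d) the weight is 84 less the opposing 62 gives net 22, ≥ 16, so (d) meets the standard.
  Stage I.2 carried; the final stage is satisfied.
With every stage satisfied, the lender prevails on this issue.
— Issue II —
At Stage II.1 the borrower must meet a clear and cogent showing (weight is at least 78): on (e) the weight is 89, which does reach 78, so (e) meets the standard.
  The borrower carries Stage II.1; the lender now bears the burden.
At Stage II.2 the lender must meet the preponderance of the evidence (weight exceeds 49): on (f) the weight is 42, ≤ 49, so (f) does not meet the standard; on (g) the weight is 86 less the opposing 30 gives net 56, > 49, so (g) meets the standard.
  The lender does not carry Stage II.2.
The borrower prevails on this issue.
— Issue III —
Stage III.1 — burden on borrower; standard: a heightened civil standard (weight exceeds 74).
    (h): 79 > 74 [met]
  All elements met. The burden passes to the lender.
Stage III.2 — burden on lender; standard: a prima facie showing (weight is at least 10).
    (i): 77 − 67 = 10 ≥ 10 [met]
    (j): 0 < 10 [not met]
  Stage III.2 not carried; the lender fails its burden.
The borrower prevails on this issue.
Per-issue: Issue I → lender; Issue II → borrower; Issue III → borrower. The borrower must prevail on a majority of issues; overall, the borrower prevails.

borrower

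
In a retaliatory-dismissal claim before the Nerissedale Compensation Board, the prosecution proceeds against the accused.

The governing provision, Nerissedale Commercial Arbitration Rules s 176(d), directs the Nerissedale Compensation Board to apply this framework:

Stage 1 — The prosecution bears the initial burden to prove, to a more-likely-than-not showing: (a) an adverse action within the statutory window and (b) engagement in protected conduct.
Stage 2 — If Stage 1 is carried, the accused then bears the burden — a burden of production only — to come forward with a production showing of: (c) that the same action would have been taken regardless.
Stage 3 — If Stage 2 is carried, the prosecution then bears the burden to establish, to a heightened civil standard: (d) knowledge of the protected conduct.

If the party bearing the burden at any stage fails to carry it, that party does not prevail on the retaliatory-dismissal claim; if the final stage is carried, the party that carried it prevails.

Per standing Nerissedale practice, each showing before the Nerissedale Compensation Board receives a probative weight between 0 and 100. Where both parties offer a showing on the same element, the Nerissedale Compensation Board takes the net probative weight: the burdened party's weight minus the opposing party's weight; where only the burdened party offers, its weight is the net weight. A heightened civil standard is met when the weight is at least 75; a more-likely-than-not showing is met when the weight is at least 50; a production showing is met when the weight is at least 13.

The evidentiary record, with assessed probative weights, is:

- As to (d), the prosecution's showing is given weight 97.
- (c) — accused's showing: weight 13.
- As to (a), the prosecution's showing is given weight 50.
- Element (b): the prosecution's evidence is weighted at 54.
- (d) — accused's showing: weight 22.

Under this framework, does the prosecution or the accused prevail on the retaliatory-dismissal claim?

prosecution

Stage 1 — burden on prosecution; standard: a more-likely-than-not showing (weight is at least 50).
    (a): 50 ≥ 50 [met]
    (b): 54 ≥ 50 [met]
  All elements met. The burden passes to the accused.
Stage 2 — burden on accused; standard: a production showing (weight is at least 13).
    (c): 13 ≥ 13 [met]
  All elements met. The burden passes to the prosecution.
Stage 3 — burden on prosecution; standard: a heightened civil standard (weight is at least 75).
    (d): 97 − 22 = 75 ≥ 75 [met]
  All elements met at the final stage.
With every stage satisfied, the prosecution prevails.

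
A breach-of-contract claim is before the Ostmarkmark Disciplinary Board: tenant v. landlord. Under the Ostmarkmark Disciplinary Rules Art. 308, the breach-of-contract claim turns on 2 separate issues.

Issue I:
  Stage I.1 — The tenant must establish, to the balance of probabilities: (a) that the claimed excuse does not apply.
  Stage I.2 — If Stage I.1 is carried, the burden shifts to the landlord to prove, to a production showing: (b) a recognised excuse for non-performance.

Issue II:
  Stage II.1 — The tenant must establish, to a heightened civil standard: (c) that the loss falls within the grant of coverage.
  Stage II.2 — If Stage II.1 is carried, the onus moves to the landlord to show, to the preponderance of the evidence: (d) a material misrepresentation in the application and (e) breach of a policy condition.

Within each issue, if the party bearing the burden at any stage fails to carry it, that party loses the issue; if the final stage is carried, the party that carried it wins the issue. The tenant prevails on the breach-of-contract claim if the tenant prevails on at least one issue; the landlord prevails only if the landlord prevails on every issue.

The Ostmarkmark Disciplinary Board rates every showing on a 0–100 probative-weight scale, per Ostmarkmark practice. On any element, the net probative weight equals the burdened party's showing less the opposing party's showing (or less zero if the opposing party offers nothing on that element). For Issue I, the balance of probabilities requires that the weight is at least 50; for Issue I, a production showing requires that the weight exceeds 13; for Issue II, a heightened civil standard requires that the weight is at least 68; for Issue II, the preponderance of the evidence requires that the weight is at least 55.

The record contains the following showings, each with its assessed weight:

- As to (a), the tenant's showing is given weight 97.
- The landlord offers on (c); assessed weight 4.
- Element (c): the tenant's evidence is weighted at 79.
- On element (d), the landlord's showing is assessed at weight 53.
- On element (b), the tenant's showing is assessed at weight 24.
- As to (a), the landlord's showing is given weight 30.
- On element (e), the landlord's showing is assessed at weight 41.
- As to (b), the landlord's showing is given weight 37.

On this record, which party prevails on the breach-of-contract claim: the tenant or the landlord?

— Issue I —
At Stage I.1 the tenant must meet the balance of probabilities (weight is at least 50): on (a) the weight is 97 less the opposing 30 gives net 67, which does reach 50, so (a) meets the standard.
  Stage I.1 is satisfied; the onus moves to the landlord.
At Stage I.2 the landlord must meet a production showing (weight exceeds 13): on (b) the weight is 37 less the opposing 24 gives net 13, which does not exceed 13, so (b) does not meet the standard.
  Not every element is met, so the landlord fails to carry Stage I.2.
The analysis ends at Stage I.2; the tenant prevails on this issue.
— Issue II —
Stage II.1 (tenant, a heightened civil standard, weight is at least 68): (c) net 79−4=75 ≥ 68 — meets.
  All elements met. The burden passes to the landlord.
Stage II.2 (landlord, the preponderance of the evidence, weight is at least 55): (d) 53 < 55 — fails; (e) 41 < 55 — fails.
  The landlord does not carry Stage II.2.
The analysis ends at Stage II.2; the tenant prevails on this issue.
Per-issue: Issue I → tenant; Issue II → tenant. The tenant must prevail on at least one issue; overall, the tenant prevails.

tenant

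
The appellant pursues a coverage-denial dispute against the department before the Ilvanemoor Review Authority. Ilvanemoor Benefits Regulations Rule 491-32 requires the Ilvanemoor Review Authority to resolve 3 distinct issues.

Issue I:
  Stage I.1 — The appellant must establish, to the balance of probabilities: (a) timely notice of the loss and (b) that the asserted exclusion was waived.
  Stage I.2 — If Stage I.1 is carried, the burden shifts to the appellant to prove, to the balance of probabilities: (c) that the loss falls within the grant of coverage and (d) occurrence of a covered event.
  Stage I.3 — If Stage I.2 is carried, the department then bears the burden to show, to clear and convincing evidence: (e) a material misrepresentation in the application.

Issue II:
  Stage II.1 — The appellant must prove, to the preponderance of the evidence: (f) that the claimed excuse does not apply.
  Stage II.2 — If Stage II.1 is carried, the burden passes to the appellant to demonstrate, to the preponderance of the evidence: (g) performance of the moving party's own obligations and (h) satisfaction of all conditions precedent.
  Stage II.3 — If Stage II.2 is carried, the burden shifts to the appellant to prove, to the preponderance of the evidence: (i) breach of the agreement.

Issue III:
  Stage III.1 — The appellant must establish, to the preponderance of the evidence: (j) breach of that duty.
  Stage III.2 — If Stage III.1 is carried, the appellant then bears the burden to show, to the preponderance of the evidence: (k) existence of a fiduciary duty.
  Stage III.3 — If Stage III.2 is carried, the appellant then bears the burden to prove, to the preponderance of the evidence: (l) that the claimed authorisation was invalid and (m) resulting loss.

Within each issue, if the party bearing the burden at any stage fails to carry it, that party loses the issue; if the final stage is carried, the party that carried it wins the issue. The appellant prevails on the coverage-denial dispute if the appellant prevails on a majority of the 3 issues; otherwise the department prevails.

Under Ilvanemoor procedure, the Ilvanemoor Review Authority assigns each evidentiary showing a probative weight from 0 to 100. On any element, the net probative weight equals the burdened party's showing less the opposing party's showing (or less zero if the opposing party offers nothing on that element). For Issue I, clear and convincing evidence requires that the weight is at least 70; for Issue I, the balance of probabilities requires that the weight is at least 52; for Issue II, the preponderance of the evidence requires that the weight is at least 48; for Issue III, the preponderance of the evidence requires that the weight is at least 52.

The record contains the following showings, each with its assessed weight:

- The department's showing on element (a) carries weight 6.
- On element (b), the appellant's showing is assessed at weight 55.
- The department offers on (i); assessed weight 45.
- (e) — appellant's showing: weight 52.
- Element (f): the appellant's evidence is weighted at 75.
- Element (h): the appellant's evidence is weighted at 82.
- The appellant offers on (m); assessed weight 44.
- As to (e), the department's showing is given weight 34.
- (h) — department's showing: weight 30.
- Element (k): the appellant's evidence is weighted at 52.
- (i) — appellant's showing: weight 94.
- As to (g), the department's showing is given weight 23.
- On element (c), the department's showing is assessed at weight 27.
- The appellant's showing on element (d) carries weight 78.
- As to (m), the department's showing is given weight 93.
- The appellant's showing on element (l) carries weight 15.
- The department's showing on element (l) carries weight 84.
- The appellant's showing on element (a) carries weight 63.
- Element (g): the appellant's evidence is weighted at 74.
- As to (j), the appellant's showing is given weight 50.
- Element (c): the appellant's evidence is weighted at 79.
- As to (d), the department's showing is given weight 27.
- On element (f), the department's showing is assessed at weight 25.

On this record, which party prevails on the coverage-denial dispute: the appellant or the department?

department

— Issue I —
At Stage I.1 the appellant must meet the balance of probabilities (weight is at least 52): on (a) the weight is 63 less the opposing 6 gives net 57, which does reach 52, so (a) meets the standard; on (b) the weight is 55, ≥ 52, so (b) meets the standard.
  All elements met. The appellant retains the burden for Stage I.2.
At Stage I.2 the appellant must meet the balance of probabilities (weight is at least 52): on (c) the weight is 79 less the opposing 27 gives net 52, which does reach 52, so (c) meets the standard; on (d) the weight is 78 less the opposing 27 gives net 51, < 52, so (d) does not meet the standard.
  The appellant does not carry Stage I.2.
So the department prevails on this issue.
— Issue II —
At Stage II.1 the appellant must meet the preponderance of the evidence (weight is at least 48): on (f) the weight is 75 less the opposing 25 gives net 50, ≥ 48, so (f) meets the standard.
  All elements met. The appellant retains the burden for Stage II.2.
At Stage II.2 the appellant must meet the preponderance of the evidence (weight is at least 48): on (g) the weight is 74 less the opposing 23 gives net 51, ≥ 48, so (g) meets the standard; on (h) the weight is 82 less the opposing 30 gives net 52, ≥ 48, so (h) meets the standard.
  Stage II.2 carried; the burden remains with the appellant.
At Stage II.3 the appellant must meet the preponderance of the evidence (weight is at least 48): on (i) the weight is 94 less the opposing 45 gives net 49, ≥ 48, so (i) meets the standard.
  The appellant carries the last stage.
With every stage satisfied, the appellant prevails on this issue.
— Issue III —
Stage III.1 — burden on appellant; standard: the preponderance of the evidence (weight is at least 52).
    (j): 50 < 52 [not met]
  Not every element is met, so the appellant fails to carry Stage III.1.
The analysis ends at Stage III.1; the department prevails on this issue.
Per-issue: Issue I → department; Issue II → appellant; Issue III → department. The appellant must prevail on a majority of issues; overall, the department prevails.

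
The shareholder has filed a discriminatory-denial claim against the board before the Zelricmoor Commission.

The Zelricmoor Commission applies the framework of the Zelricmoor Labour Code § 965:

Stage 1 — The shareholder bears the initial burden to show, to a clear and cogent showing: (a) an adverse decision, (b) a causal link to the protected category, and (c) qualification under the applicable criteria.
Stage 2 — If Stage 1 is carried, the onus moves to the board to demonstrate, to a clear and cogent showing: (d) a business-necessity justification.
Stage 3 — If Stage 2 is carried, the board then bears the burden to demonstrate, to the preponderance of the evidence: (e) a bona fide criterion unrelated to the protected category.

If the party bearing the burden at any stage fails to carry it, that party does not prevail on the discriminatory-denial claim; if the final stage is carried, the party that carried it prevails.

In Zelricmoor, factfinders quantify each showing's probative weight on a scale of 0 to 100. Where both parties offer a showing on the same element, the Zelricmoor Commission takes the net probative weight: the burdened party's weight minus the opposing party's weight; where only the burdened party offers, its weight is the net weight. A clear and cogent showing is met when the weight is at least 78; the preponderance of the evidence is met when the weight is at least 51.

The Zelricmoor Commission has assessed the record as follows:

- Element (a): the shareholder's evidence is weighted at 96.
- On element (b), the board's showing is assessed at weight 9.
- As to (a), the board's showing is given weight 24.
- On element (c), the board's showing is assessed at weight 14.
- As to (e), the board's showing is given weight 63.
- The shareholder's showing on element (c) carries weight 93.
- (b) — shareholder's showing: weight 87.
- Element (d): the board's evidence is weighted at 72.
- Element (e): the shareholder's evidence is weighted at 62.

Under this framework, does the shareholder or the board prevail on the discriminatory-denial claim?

Stage 1 — burden on shareholder; standard: a clear and cogent showing (weight is at least 78).
    (a): 96 − 24 = 72 < 78 [not met]
    (b): 87 − 9 = 78 ≥ 78 [met]
    (c): 93 − 14 = 79 ≥ 78 [met]
  Stage 1 not carried; the shareholder fails its burden.
The analysis ends at Stage 1; the board prevails.

board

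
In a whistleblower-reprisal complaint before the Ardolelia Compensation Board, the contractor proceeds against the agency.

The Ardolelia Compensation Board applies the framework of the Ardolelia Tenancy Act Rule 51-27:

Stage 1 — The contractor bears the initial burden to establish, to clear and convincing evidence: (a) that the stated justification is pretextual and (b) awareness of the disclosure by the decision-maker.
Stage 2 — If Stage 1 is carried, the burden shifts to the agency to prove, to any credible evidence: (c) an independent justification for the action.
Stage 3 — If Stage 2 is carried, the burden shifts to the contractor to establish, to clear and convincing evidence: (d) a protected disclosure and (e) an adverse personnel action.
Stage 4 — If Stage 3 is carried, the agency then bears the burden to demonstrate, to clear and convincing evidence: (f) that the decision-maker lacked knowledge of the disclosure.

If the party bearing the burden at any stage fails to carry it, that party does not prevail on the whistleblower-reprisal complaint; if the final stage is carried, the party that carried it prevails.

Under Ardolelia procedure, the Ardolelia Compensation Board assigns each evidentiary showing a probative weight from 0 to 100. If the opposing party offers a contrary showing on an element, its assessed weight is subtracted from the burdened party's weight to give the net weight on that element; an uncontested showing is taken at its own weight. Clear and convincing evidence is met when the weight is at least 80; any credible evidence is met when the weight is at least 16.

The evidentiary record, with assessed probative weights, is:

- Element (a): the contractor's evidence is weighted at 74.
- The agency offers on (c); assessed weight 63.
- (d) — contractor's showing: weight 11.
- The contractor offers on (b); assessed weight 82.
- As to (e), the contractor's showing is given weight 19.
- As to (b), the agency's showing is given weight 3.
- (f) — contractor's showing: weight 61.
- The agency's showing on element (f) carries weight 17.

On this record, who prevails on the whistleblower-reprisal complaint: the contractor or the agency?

Stage 1 (contractor, clear and convincing evidence, weight is at least 80): (a) 74 < 80 — fails; (b) net 82−3=79 < 80 — fails.
  Stage 1 not carried; the contractor fails its burden.
So the agency prevails.

agency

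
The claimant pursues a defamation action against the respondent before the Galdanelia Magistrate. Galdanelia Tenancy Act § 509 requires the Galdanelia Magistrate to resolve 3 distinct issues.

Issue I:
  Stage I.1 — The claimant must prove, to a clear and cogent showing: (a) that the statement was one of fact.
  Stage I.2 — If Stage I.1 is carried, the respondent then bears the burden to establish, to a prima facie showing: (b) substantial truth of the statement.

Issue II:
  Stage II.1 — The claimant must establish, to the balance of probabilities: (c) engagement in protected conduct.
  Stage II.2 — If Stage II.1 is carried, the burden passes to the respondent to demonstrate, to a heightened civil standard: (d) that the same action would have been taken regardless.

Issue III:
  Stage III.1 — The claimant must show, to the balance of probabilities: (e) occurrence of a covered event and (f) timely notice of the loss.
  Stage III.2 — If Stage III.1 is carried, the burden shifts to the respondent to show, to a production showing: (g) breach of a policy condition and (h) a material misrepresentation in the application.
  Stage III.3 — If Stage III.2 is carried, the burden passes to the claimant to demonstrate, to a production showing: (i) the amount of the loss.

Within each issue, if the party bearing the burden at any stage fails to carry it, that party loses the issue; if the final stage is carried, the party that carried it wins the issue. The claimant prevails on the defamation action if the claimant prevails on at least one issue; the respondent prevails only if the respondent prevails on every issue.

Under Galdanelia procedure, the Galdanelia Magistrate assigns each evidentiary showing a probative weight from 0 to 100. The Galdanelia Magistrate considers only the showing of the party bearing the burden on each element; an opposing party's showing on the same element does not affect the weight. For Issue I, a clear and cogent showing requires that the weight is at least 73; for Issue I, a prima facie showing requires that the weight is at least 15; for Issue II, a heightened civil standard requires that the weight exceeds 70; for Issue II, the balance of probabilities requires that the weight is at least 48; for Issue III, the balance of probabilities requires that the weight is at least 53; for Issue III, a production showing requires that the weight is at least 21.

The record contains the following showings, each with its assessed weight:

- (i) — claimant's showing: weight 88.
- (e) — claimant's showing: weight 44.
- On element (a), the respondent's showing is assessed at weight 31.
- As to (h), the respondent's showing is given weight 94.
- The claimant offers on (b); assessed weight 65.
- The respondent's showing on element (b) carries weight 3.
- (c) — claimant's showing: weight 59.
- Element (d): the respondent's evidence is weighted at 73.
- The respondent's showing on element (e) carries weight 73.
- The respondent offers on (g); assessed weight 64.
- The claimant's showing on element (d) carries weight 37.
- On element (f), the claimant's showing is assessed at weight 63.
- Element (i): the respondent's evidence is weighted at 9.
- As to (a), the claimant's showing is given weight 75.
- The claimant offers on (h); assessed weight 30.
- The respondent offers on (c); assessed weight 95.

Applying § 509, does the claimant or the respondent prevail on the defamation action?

— Issue I —
Stage I.1 — burden on claimant; standard: a clear and cogent showing (weight is at least 73).
    (a): 75 (respondent's 31 disregarded) ≥ 73 [met]
  All elements met. The burden passes to the respondent.
Stage I.2 — burden on respondent; standard: a prima facie showing (weight is at least 15).
    (b): 3 (claimant's 65 disregarded) < 15 [not met]
  Stage I.2 not carried; the respondent fails its burden.
The claimant prevails on this issue.
— Issue II —
At Stage II.1 the claimant must meet the balance of probabilities (weight is at least 48): on (c) the weight is 59 (the respondent's 95 is given no effect), ≥ 48, so (c) meets the standard.
  The claimant carries Stage II.1; the respondent now bears the burden.
At Stage II.2 the respondent must meet a heightened civil standard (weight exceeds 70): on (d) the weight is 73 (the claimant's 37 is given no effect), which does exceed 70, so (d) meets the standard.
  Stage II.2 carried; the final stage is satisfied.
All stages carried — the respondent prevails on this issue.
— Issue III —
Stage III.1 (claimant, the balance of probabilities, weight is at least 53): (e) 44 (respondent's 73 disregarded) < 53 — fails; (f) 63 ≥ 53 — meets.
  Stage III.1 not carried; the claimant fails its burden.
The respondent prevails on this issue.
Per-issue: Issue I → claimant; Issue II → respondent; Issue III → respondent. The claimant must prevail on at least one issue; overall, the claimant prevails.

claimant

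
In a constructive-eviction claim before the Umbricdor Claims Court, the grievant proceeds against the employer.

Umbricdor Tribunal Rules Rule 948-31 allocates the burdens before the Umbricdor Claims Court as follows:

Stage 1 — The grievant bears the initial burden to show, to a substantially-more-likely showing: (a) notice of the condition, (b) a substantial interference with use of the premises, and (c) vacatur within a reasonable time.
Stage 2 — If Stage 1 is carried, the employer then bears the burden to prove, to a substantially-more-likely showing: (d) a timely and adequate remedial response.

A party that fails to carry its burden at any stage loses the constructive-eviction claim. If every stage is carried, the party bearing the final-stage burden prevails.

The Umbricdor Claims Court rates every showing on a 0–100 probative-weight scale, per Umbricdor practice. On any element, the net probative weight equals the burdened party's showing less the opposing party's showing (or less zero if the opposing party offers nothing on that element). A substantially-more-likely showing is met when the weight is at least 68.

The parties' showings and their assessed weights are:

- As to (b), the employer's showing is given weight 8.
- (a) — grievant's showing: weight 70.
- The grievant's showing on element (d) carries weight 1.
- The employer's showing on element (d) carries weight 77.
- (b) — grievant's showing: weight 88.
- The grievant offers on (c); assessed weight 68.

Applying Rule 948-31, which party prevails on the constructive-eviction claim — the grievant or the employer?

At Stage 1 the grievant must meet a substantially-more-likely showing (weight is at least 68): on (a) the weight is 70, which does reach 68, so (a) meets the standard; on (b) the weight is 88 less the opposing 8 gives net 80, which does reach 68, so (b) meets the standard; on (c) the weight is 68, ≥ 68, so (c) meets the standard.
  The grievant carries Stage 1; the employer now bears the burden.
At Stage 2 the employer must meet a substantially-more-likely showing (weight is at least 68): on (d) the weight is 77 less the opposing 1 gives net 76, which does reach 68, so (d) meets the standard.
  The employer carries the last stage.
Every stage carried; the employer prevails.

employer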